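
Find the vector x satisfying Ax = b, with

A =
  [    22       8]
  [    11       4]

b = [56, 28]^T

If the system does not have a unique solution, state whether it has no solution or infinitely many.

Row-reduce:
R1 ← R1 / (22).
R2 ← R2 − 11·R1.
Rank is 1 with 2 unknowns, leaving x_2 free.

infinitely many solutions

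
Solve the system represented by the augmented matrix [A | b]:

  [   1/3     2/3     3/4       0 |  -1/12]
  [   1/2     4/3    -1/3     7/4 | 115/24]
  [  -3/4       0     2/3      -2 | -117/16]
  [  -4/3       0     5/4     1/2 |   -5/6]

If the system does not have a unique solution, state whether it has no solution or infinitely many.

x_1 = 7/4, x_2 = -1, x_3 = 0, x_4 = 3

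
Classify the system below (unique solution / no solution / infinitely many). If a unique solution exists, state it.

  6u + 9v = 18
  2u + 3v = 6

infinitely many solutions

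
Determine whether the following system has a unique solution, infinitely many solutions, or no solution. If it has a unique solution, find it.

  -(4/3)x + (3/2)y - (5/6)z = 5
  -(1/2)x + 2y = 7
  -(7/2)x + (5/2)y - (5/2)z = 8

infinitely many solutions

Row-reduce:
R1 ← R1 / (-4/3).
R2 ← R2 + 1/2·R1.
R3 ← R3 + 7/2·R1.
R2 ← R2 / (23/16).
R1 ← R1 + 9/8·R2.
R3 ← R3 + 23/16·R2.
Rank is 2 with 3 unknowns, leaving z free.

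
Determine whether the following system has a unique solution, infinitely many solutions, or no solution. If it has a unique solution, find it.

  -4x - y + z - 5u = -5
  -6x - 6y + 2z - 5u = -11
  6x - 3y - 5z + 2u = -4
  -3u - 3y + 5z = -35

Row-reduce the augmented matrix:
R1 ← R1 / (-4).
R2 ← R2 + 6·R1.
R3 ← R3 − 6·R1.
R2 ← R2 / (-9/2).
R1 ← R1 − 1/4·R2.
R3 ← R3 + 9/2·R2.
R4 ← R4 + 3·R2.
R3 ← R3 / (-4).
R1 ← R1 + 2/9·R3.
R2 ← R2 + 1/9·R3.
R4 ← R4 − 14/3·R3.
R4 ← R4 / (-14).
R1 ← R1 − 11/6·R4.
R2 ← R2 + 1/3·R4.
R3 ← R3 − 2·R4.
Reading off the reduced rows gives x = -4, y = 2, z = -4, u = 3.

x = -4, y = 2, z = -4, u = 3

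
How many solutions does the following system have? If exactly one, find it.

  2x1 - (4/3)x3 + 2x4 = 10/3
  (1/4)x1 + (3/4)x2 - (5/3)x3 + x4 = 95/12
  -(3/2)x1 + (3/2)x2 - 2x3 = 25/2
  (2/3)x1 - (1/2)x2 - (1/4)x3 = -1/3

Row-reduce:
R1 ← R1 / (2).
R2 ← R2 − 1/4·R1.
R3 ← R3 + 3/2·R1.
R4 ← R4 − 2/3·R1.
R2 ← R2 / (3/4).
R3 ← R3 − 3/2·R2.
R4 ← R4 + 1/2·R2.
Swap R3 and R4.
R3 ← R3 / (-29/36).
R1 ← R1 + 2/3·R3.
R2 ← R2 + 2·R3.
Rank is 3 with 4 unknowns, leaving x4 free.

infinitely many solutions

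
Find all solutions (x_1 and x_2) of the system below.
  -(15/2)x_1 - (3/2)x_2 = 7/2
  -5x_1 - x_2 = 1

no solution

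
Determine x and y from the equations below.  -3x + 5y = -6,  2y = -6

Row-reduce the augmented matrix:
R1 ← R1 / (-3).
R2 ← R2 / (2).
R1 ← R1 + 5/3·R2.
Reading off the reduced rows gives x = -3, y = -3.

x = -3, y = -3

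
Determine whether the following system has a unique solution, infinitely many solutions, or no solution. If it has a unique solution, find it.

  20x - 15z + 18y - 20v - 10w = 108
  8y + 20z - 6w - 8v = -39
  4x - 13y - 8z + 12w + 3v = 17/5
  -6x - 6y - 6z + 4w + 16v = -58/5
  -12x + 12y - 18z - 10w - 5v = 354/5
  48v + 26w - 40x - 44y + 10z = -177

x = 3/5, y = 2, z = -3, w = 1/2, v = -1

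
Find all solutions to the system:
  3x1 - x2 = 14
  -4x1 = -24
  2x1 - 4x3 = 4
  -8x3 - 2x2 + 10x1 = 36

x1 = 6, x2 = 4, x3 = 2

Row-reduce the augmented matrix:
R1 ← R1 / (3).
R2 ← R2 + 4·R1.
R3 ← R3 − 2·R1.
R4 ← R4 − 10·R1.
R2 ← R2 / (-4/3).
R1 ← R1 + 1/3·R2.
R3 ← R3 − 2/3·R2.
R4 ← R4 − 4/3·R2.
R3 ← R3 / (-4).
R4 ← R4 + 8·R3.
R4 reduces to 0 = 0, so the extra equation is consistent.
Reading off the reduced rows gives x1 = 6, x2 = 4, x3 = 2.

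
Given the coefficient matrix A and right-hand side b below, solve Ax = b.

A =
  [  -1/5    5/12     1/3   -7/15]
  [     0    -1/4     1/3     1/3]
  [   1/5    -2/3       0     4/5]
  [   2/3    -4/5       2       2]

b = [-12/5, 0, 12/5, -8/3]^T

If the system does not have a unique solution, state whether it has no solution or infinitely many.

Row-reduce:
R1 ← R1 / (-1/5).
R3 ← R3 − 1/5·R1.
R4 ← R4 − 2/3·R1.
R2 ← R2 / (-1/4).
R1 ← R1 + 25/12·R2.
R3 ← R3 + 1/4·R2.
R4 ← R4 − 53/90·R2.
Swap R3 and R4.
R3 ← R3 / (526/135).
R1 ← R1 + 40/9·R3.
R2 ← R2 + 4/3·R3.
Rank is 3 with 4 unknowns, leaving x_4 free.

infinitely many solutions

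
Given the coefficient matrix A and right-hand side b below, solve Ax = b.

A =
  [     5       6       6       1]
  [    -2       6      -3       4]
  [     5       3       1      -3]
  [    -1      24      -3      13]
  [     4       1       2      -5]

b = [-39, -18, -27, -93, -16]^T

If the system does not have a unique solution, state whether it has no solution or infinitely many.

x_1 = -3, x_2 = -4, x_3 = 0, x_4 = 0

Row-reduce the augmented matrix:
R1 ← R1 / (5).
R2 ← R2 + 2·R1.
R3 ← R3 − 5·R1.
R4 ← R4 + 1·R1.
R5 ← R5 − 4·R1.
R2 ← R2 / (42/5).
R1 ← R1 − 6/5·R2.
R3 ← R3 + 3·R2.
R4 ← R4 − 126/5·R2.
R5 ← R5 + 19/5·R2.
R3 ← R3 / (-73/14).
R1 ← R1 − 9/7·R3.
R2 ← R2 + 1/14·R3.
R5 ← R5 + 43/14·R3.
Swap R4 and R5.
R4 ← R4 / (-521/219).
R1 ← R1 + 75/73·R4.
R2 ← R2 − 122/219·R4.
R3 ← R3 − 34/73·R4.
R5 reduces to 0 = 0, so the extra equation is consistent.
Reading off the reduced rows gives x_1 = -3, x_2 = -4, x_3 = 0, x_4 = 0.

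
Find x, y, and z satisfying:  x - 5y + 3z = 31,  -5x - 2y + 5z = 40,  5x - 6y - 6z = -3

Row-reduce the augmented matrix:
R2 ← R2 + 5·R1.
R3 ← R3 − 5·R1.
R2 ← R2 / (-27).
R1 ← R1 + 5·R2.
R3 ← R3 − 19·R2.
R3 ← R3 / (-187/27).
R1 ← R1 + 19/27·R3.
R2 ← R2 + 20/27·R3.
Reading off the reduced rows gives x = -3, y = -5, z = 3.

x = -3, y = -5, z = 3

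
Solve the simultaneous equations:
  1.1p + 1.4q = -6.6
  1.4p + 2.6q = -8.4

p = -6, q = 0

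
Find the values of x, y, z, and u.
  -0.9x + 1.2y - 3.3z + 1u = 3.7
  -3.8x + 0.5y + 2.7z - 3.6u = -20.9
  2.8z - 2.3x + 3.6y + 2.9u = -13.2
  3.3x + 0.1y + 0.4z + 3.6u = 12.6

x = 3, y = -1, z = -2, u = 1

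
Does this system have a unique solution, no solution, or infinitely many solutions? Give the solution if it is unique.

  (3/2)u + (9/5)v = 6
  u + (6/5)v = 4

Row-reduce:
R1 ← R1 / (3/2).
R2 ← R2 − 1·R1.
Rank is 1 with 2 unknowns, leaving v free.

infinitely many solutions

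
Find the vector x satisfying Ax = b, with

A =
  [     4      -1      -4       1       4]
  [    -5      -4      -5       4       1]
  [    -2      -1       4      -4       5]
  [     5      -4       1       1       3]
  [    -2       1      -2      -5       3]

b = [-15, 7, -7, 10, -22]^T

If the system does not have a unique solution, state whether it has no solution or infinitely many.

x_1 = 0, x_2 = -4, x_3 = 2, x_4 = 1, x_5 = -3

Row-reduce the augmented matrix:
R1 ← R1 / (4).
R2 ← R2 + 5·R1.
R3 ← R3 + 2·R1.
R4 ← R4 − 5·R1.
R5 ← R5 + 2·R1.
R2 ← R2 / (-21/4).
R1 ← R1 + 1/4·R2.
R3 ← R3 + 3/2·R2.
R4 ← R4 + 11/4·R2.
R5 ← R5 − 1/2·R2.
R3 ← R3 / (34/7).
R1 ← R1 + 11/21·R3.
R2 ← R2 − 40/21·R3.
R4 ← R4 − 236/21·R3.
R5 ← R5 + 104/21·R3.
R4 ← R4 / (437/51).
R1 ← R1 + 55/102·R4.
R2 ← R2 − 49/51·R4.
R3 ← R3 + 35/34·R4.
R5 ← R5 + 464/51·R4.
R5 ← R5 / (-3271/437).
R1 ← R1 − 167/874·R5.
R2 ← R2 + 554/437·R5.
R3 ← R3 + 873/874·R5.
R4 ← R4 + 886/437·R5.
Reading off the reduced rows gives x_1 = 0, x_2 = -4, x_3 = 2, x_4 = 1, x_5 = -3.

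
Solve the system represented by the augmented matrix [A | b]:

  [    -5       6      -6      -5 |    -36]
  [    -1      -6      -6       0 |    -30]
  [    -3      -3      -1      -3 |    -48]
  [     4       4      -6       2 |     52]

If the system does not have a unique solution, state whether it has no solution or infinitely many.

x_1 = 6, x_2 = 4, x_3 = 0, x_4 = 6

Row-reduce the augmented matrix:
R1 ← R1 / (-5).
R2 ← R2 + 1·R1.
R3 ← R3 + 3·R1.
R4 ← R4 − 4·R1.
R2 ← R2 / (-36/5).
R1 ← R1 + 6/5·R2.
R3 ← R3 + 33/5·R2.
R4 ← R4 − 44/5·R2.
R3 ← R3 / (7).
R1 ← R1 − 2·R3.
R2 ← R2 − 2/3·R3.
R4 ← R4 + 50/3·R3.
R4 ← R4 / (-373/126).
R1 ← R1 − 23/21·R4.
R2 ← R2 + 13/252·R4.
R3 ← R3 + 11/84·R4.
Reading off the reduced rows gives x_1 = 6, x_2 = 4, x_3 = 0, x_4 = 6.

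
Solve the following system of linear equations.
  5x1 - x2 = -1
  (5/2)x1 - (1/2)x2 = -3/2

Row-reduce:
R1 ← R1 / (5).
R2 ← R2 − 5/2·R1.
Row 2 reduces to 0 = -1, a contradiction. The system is inconsistent.

no solution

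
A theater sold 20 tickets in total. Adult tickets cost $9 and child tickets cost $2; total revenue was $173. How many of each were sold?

Let a = adult tickets, c = child tickets.
  a + c = 20
  9a + 2c = 173
From equation 1: a = 20 − c.
Substitute into equation 2 and solve: c = 1.
Then a = 19.

adult tickets: 19, child tickets: 1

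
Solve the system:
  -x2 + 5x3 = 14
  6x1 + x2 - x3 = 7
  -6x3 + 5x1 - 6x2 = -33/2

Row-reduce the augmented matrix:
Swap R1 and R2.
R1 ← R1 / (6).
R3 ← R3 − 5·R1.
R2 ← R2 / (-1).
R1 ← R1 − 1/6·R2.
R3 ← R3 + 41/6·R2.
R3 ← R3 / (-118/3).
R1 ← R1 − 2/3·R3.
R2 ← R2 + 5·R3.
Reading off the reduced rows gives x1 = 3/2, x2 = 1, x3 = 3.

x1 = 3/2, x2 = 1, x3 = 3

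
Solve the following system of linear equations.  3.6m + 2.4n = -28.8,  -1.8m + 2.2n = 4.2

m = -6, n = -3

Row-reduce the augmented matrix:
R1 ← R1 / (18/5).
R2 ← R2 + 9/5·R1.
R2 ← R2 / (17/5).
R1 ← R1 − 2/3·R2.
Reading off the reduced rows gives m = -6, n = -3.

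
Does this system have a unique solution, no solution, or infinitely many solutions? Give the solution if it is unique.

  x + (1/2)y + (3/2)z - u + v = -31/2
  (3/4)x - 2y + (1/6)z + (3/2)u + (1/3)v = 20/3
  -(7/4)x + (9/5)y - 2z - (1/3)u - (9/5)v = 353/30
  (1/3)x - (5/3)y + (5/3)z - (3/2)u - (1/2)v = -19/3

Row-reduce:
R2 ← R2 − 3/4·R1.
R3 ← R3 + 7/4·R1.
R4 ← R4 − 1/3·R1.
R2 ← R2 / (-19/8).
R1 ← R1 − 1/2·R2.
R3 ← R3 − 107/40·R2.
R4 ← R4 + 11/6·R2.
R3 ← R3 / (-259/570).
R1 ← R1 − 74/57·R3.
R2 ← R2 − 23/57·R3.
R4 ← R4 − 326/171·R3.
R4 ← R4 / (-4717/4662).
R1 ← R1 − 16/21·R4.
R2 ← R2 + 425/777·R4.
R3 ← R3 + 257/259·R4.
Rank is 4 with 5 unknowns, leaving v free.

infinitely many solutions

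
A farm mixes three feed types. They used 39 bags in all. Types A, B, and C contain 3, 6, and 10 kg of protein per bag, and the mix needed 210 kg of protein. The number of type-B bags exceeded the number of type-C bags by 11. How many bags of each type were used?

Let a = type-A bags, b = type-B bags, c = type-C bags.
  a + b + c = 39
  3a + 6b + 10c = 210
  b - c = 11
Row-reduce the augmented matrix:
R2 ← R2 − 3·R1.
R2 ← R2 / (3).
R1 ← R1 − 1·R2.
R3 ← R3 − 1·R2.
R3 ← R3 / (-10/3).
R1 ← R1 + 4/3·R3.
R2 ← R2 − 7/3·R3.
Reading off the reduced rows gives a = 16, b = 17, c = 6.

type-A bags: 16, type-B bags: 17, type-C bags: 6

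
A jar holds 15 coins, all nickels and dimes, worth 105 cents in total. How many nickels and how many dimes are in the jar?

Let n = nickels, d = dimes.
  n + d = 15
  10d + 5n = 105
Row-reduce the augmented matrix:
R2 ← R2 − 5·R1.
R2 ← R2 / (5).
R1 ← R1 − 1·R2.
Reading off the reduced rows gives n = 9, d = 6.

nickels: 9, dimes: 6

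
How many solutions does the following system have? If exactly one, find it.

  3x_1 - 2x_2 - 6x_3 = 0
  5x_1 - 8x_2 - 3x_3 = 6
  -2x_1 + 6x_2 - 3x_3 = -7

Row-reduce:
R1 ← R1 / (3).
R2 ← R2 − 5·R1.
R3 ← R3 + 2·R1.
R2 ← R2 / (-14/3).
R1 ← R1 + 2/3·R2.
R3 ← R3 − 14/3·R2.
Row 3 reduces to 0 = -1, a contradiction. The system is inconsistent.

no solution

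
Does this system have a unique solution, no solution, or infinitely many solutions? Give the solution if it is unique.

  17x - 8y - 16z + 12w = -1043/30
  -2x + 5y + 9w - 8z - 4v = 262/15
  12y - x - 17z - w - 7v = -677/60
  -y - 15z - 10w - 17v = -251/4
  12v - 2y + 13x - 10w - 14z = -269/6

Row-reduce the augmented matrix:
R1 ← R1 / (17).
R2 ← R2 + 2·R1.
R3 ← R3 + 1·R1.
R5 ← R5 − 13·R1.
R2 ← R2 / (69/17).
R1 ← R1 + 8/17·R2.
R3 ← R3 − 196/17·R2.
R4 ← R4 + 1·R2.
R5 ← R5 − 70/17·R2.
R3 ← R3 / (233/23).
R1 ← R1 + 48/23·R3.
R2 ← R2 + 56/23·R3.
R4 ← R4 + 401/23·R3.
R5 ← R5 − 190/23·R3.
R4 ← R4 / (-13710/233).
R1 ← R1 + 988/233·R4.
R2 ← R2 + 1075/233·R4.
R3 ← R3 + 687/233·R4.
R5 ← R5 + 1254/233·R4.
R5 ← R5 / (30754/2285).
R1 ← R1 − 24472/20565·R5.
R2 ← R2 − 3638/4113·R5.
R3 ← R3 − 6551/6855·R5.
R4 ← R4 − 3662/20565·R5.
Reading off the reduced rows gives x = -5/2, y = 1, z = 2/3, w = 11/5, v = 7/4.

x = -5/2, y = 1, z = 2/3, w = 11/5, v = 7/4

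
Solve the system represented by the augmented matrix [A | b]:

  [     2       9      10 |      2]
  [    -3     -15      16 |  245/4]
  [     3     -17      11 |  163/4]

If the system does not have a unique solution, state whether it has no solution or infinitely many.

x_1 = -9/4, x_2 = -3/2, x_3 = 2

Row-reduce the augmented matrix:
R1 ← R1 / (2).
R2 ← R2 + 3·R1.
R3 ← R3 − 3·R1.
R2 ← R2 / (-3/2).
R1 ← R1 − 9/2·R2.
R3 ← R3 + 61/2·R2.
R3 ← R3 / (-1903/3).
R1 ← R1 − 98·R3.
R2 ← R2 + 62/3·R3.
Reading off the reduced rows gives x_1 = -9/4, x_2 = -3/2, x_3 = 2.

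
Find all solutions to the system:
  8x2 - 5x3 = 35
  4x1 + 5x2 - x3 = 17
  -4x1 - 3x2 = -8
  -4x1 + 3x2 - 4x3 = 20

no solution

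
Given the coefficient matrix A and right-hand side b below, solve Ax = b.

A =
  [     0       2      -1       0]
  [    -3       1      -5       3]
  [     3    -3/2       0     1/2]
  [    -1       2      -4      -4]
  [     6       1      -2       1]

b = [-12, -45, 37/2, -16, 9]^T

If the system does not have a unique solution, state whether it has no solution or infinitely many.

Row-reduce:
Swap R1 and R2.
R1 ← R1 / (-3).
R3 ← R3 − 3·R1.
R4 ← R4 + 1·R1.
R5 ← R5 − 6·R1.
R2 ← R2 / (2).
R1 ← R1 + 1/3·R2.
R3 ← R3 + 1/2·R2.
R4 ← R4 − 5/3·R2.
R5 ← R5 − 3·R2.
R3 ← R3 / (-21/4).
R1 ← R1 − 3/2·R3.
R2 ← R2 + 1/2·R3.
R4 ← R4 + 3/2·R3.
R5 ← R5 + 21/2·R3.
R4 ← R4 / (-6).
R2 ← R2 + 1/3·R4.
R3 ← R3 + 2/3·R4.
Row 5 reduces to 0 = -4, a contradiction. The system is inconsistent.

no solution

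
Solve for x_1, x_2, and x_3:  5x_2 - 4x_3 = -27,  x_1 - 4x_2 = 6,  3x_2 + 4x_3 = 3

x_1 = -6, x_2 = -3, x_3 = 3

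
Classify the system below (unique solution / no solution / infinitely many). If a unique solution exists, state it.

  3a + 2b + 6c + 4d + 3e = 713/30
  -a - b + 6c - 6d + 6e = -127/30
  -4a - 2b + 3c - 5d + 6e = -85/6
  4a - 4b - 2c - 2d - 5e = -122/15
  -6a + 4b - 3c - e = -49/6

a = 5/2, b = 7/3, c = 1/2, d = 7/5, e = 1

Row-reduce the augmented matrix:
R1 ← R1 / (3).
R2 ← R2 + 1·R1.
R3 ← R3 + 4·R1.
R4 ← R4 − 4·R1.
R5 ← R5 + 6·R1.
R2 ← R2 / (-1/3).
R1 ← R1 − 2/3·R2.
R3 ← R3 − 2/3·R2.
R4 ← R4 + 20/3·R2.
R5 ← R5 − 8·R2.
R3 ← R3 / (27).
R1 ← R1 − 18·R3.
R2 ← R2 + 24·R3.
R4 ← R4 + 170·R3.
R5 ← R5 − 201·R3.
R4 ← R4 / (88/3).
R1 ← R1 + 2·R4.
R2 ← R2 − 6·R4.
R3 ← R3 + 1/3·R4.
R5 ← R5 + 37·R4.
R5 ← R5 / (-793/264).
R1 ← R1 + 113/132·R5.
R2 ← R2 + 13/132·R5.
R3 ← R3 − 241/264·R5.
R4 ← R4 − 19/264·R5.
Reading off the reduced rows gives a = 5/2, b = 7/3, c = 1/2, d = 7/5, e = 1.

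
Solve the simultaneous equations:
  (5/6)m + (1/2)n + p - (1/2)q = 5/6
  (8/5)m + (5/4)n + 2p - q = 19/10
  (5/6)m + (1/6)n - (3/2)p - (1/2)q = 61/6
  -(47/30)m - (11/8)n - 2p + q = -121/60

infinitely many solutions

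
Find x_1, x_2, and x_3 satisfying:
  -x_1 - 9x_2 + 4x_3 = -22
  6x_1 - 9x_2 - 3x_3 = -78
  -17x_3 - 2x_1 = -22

x_1 = -6, x_2 = 4, x_3 = 2

Row-reduce the augmented matrix:
R1 ← R1 / (-1).
R2 ← R2 − 6·R1.
R3 ← R3 + 2·R1.
R2 ← R2 / (-63).
R1 ← R1 − 9·R2.
R3 ← R3 − 18·R2.
R3 ← R3 / (-19).
R1 ← R1 + 1·R3.
R2 ← R2 + 1/3·R3.
Reading off the reduced rows gives x_1 = -6, x_2 = 4, x_3 = 2.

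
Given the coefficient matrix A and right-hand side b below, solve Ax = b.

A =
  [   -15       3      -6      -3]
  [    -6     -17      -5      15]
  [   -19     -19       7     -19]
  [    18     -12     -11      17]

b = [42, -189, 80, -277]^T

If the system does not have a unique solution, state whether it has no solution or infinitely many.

x_1 = -3, x_2 = 6, x_3 = 6, x_4 = -5

Row-reduce the augmented matrix:
R1 ← R1 / (-15).
R2 ← R2 + 6·R1.
R3 ← R3 + 19·R1.
R4 ← R4 − 18·R1.
R2 ← R2 / (-91/5).
R1 ← R1 + 1/5·R2.
R3 ← R3 + 114/5·R2.
R4 ← R4 + 42/5·R2.
R3 ← R3 / (125/7).
R1 ← R1 − 3/7·R3.
R2 ← R2 − 1/7·R3.
R4 ← R4 + 17·R3.
R4 ← R4 / (-9057/325).
R1 ← R1 − 284/325·R4.
R2 ← R2 + 197/325·R4.
R3 ← R3 + 646/325·R4.
Reading off the reduced rows gives x_1 = -3, x_2 = 6, x_3 = 6, x_4 = -5.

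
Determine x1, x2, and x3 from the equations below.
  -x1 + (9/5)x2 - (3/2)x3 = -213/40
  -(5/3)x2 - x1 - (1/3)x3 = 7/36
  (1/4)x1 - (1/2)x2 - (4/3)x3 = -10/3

Row-reduce the augmented matrix:
R1 ← R1 / (-1).
R2 ← R2 + 1·R1.
R3 ← R3 − 1/4·R1.
R2 ← R2 / (-52/15).
R1 ← R1 + 9/5·R2.
R3 ← R3 + 1/20·R2.
R3 ← R3 / (-2153/1248).
R1 ← R1 − 93/104·R3.
R2 ← R2 + 35/104·R3.
Reading off the reduced rows gives x1 = 0, x2 = -2/3, x3 = 11/4.

x1 = 0, x2 = -2/3, x3 = 11/4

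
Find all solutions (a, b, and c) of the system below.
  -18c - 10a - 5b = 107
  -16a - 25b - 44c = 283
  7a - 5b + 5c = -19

infinitely many solutions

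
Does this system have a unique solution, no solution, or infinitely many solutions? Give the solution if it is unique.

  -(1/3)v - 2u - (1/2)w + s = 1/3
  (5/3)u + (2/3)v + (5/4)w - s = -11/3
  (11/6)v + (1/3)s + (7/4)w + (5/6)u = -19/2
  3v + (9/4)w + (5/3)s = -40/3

no solution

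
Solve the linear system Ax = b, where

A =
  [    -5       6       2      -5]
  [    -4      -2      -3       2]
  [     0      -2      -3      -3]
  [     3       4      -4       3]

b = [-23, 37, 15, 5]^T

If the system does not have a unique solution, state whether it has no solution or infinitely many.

x_1 = -3, x_2 = -3, x_3 = -5, x_4 = 2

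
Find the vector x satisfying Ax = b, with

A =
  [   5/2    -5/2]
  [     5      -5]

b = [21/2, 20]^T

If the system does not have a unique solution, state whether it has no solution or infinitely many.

no solution

Row-reduce:
R1 ← R1 / (5/2).
R2 ← R2 − 5·R1.
Row 2 reduces to 0 = -1, a contradiction. The system is inconsistent.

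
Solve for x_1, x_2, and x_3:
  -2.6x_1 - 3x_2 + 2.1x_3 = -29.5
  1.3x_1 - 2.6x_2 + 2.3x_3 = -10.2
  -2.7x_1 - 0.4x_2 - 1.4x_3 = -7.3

Row-reduce the augmented matrix:
R1 ← R1 / (-13/5).
R2 ← R2 − 13/10·R1.
R3 ← R3 + 27/10·R1.
R2 ← R2 / (-41/10).
R1 ← R1 − 15/13·R2.
R3 ← R3 − 353/130·R2.
R3 ← R3 / (-726/533).
R1 ← R1 − 72/533·R3.
R2 ← R2 + 67/82·R3.
Reading off the reduced rows gives x_1 = 5, x_2 = 2, x_3 = -5.

x_1 = 5, x_2 = 2, x_3 = -5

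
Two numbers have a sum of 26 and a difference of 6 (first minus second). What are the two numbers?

first number: 16, second number: 10

Let x = first number, y = second number.
  x + y = 26
  x - y = 6
Row-reduce the augmented matrix:
R2 ← R2 − 1·R1.
R2 ← R2 / (-2).
R1 ← R1 − 1·R2.
Reading off the reduced rows gives x = 16, y = 10.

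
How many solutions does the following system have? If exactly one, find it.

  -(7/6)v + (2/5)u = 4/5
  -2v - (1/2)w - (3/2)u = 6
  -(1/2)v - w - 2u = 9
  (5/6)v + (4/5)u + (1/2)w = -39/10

Row-reduce:
R1 ← R1 / (2/5).
R2 ← R2 + 3/2·R1.
R3 ← R3 + 2·R1.
R4 ← R4 − 4/5·R1.
R2 ← R2 / (-51/8).
R1 ← R1 + 35/12·R2.
R3 ← R3 + 19/3·R2.
R4 ← R4 − 19/6·R2.
R3 ← R3 / (-77/153).
R1 ← R1 − 35/153·R3.
R2 ← R2 − 4/51·R3.
R4 ← R4 − 77/306·R3.
Row 4 reduces to 0 = 1, a contradiction. The system is inconsistent.

no solution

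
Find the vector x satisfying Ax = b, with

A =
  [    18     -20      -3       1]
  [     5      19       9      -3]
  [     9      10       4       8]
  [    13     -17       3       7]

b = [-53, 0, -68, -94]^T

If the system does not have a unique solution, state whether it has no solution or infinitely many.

x_1 = -2, x_2 = 1, x_3 = -3, x_4 = -6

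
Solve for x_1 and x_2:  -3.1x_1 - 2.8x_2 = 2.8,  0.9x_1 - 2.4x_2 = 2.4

Row-reduce the augmented matrix:
R1 ← R1 / (-31/10).
R2 ← R2 − 9/10·R1.
R2 ← R2 / (-498/155).
R1 ← R1 − 28/31·R2.
Reading off the reduced rows gives x_1 = 0, x_2 = -1.

x_1 = 0, x_2 = -1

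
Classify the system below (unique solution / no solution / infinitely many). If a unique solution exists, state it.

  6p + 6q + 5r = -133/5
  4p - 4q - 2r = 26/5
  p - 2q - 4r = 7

p = -7/5, q = -11/5, r = -1

Row-reduce the augmented matrix:
R1 ← R1 / (6).
R2 ← R2 − 4·R1.
R3 ← R3 − 1·R1.
R2 ← R2 / (-8).
R1 ← R1 − 1·R2.
R3 ← R3 + 3·R2.
R3 ← R3 / (-17/6).
R1 ← R1 − 1/6·R3.
R2 ← R2 − 2/3·R3.
Reading off the reduced rows gives p = -7/5, q = -11/5, r = -1.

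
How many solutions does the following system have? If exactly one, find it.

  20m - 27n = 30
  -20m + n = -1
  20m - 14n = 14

no solution

Row-reduce:
R1 ← R1 / (20).
R2 ← R2 + 20·R1.
R3 ← R3 − 20·R1.
R2 ← R2 / (-26).
R1 ← R1 + 27/20·R2.
R3 ← R3 − 13·R2.
Row 3 reduces to 0 = -3/2, a contradiction. The system is inconsistent.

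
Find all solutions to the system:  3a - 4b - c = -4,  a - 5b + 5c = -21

Row-reduce:
R1 ← R1 / (3).
R2 ← R2 − 1·R1.
R2 ← R2 / (-11/3).
R1 ← R1 + 4/3·R2.
Rank is 2 with 3 unknowns, leaving c free.

infinitely many solutions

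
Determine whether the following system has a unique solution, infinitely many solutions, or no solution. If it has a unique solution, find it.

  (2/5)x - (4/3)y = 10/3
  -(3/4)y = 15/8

Row-reduce the augmented matrix:
R1 ← R1 / (2/5).
R2 ← R2 / (-3/4).
R1 ← R1 + 10/3·R2.
Reading off the reduced rows gives x = 0, y = -5/2.

x = 0, y = -5/2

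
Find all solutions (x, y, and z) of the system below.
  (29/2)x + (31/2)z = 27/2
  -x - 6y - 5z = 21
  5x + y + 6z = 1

infinitely many solutions

Row-reduce:
R1 ← R1 / (29/2).
R2 ← R2 + 1·R1.
R3 ← R3 − 5·R1.
R2 ← R2 / (-6).
R3 ← R3 − 1·R2.
Rank is 2 with 3 unknowns, leaving z free.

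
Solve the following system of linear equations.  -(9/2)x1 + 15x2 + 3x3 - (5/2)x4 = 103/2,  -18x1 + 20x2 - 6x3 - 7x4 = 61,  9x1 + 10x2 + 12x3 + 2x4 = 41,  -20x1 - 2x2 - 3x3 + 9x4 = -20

no solution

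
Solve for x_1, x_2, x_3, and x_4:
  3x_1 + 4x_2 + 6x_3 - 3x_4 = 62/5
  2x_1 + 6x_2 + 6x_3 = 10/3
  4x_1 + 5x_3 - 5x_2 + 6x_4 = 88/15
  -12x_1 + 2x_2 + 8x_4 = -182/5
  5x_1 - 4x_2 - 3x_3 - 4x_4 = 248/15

x_1 = 5/3, x_2 = -1, x_3 = 1, x_4 = -9/5

Row-reduce the augmented matrix:
R1 ← R1 / (3).
R2 ← R2 − 2·R1.
R3 ← R3 − 4·R1.
R4 ← R4 + 12·R1.
R5 ← R5 − 5·R1.
R2 ← R2 / (10/3).
R1 ← R1 − 4/3·R2.
R3 ← R3 + 31/3·R2.
R4 ← R4 − 18·R2.
R5 ← R5 + 32/3·R2.
R3 ← R3 / (16/5).
R1 ← R1 − 6/5·R3.
R2 ← R2 − 3/5·R3.
R4 ← R4 − 66/5·R3.
R5 ← R5 + 33/5·R3.
R4 ← R4 / (-653/8).
R1 ← R1 + 63/8·R4.
R2 ← R2 + 39/16·R4.
R3 ← R3 − 81/16·R4.
R5 ← R5 − 653/16·R4.
R5 reduces to 0 = 0, so the extra equation is consistent.
Reading off the reduced rows gives x_1 = 5/3, x_2 = -1, x_3 = 1, x_4 = -9/5.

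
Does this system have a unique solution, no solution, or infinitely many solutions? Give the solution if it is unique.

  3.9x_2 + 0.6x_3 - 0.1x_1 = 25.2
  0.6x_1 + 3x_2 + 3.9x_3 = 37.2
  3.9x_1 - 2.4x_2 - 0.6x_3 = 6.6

Row-reduce the augmented matrix:
R1 ← R1 / (-1/10).
R2 ← R2 − 3/5·R1.
R3 ← R3 − 39/10·R1.
R2 ← R2 / (132/5).
R1 ← R1 + 39·R2.
R3 ← R3 − 1497/10·R2.
R3 ← R3 / (-17361/880).
R1 ← R1 − 447/88·R3.
R2 ← R2 − 25/88·R3.
Reading off the reduced rows gives x_1 = 6, x_2 = 6, x_3 = 4.

x_1 = 6, x_2 = 6, x_3 = 4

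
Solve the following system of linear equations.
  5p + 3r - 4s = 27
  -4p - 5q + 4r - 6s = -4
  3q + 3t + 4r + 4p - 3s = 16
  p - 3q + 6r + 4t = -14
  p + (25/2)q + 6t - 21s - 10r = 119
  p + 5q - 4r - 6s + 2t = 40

Row-reduce:
R1 ← R1 / (5).
R2 ← R2 + 4·R1.
R3 ← R3 − 4·R1.
R4 ← R4 − 1·R1.
R5 ← R5 − 1·R1.
R6 ← R6 − 1·R1.
R2 ← R2 / (-5).
R3 ← R3 − 3·R2.
R4 ← R4 + 3·R2.
R5 ← R5 − 25/2·R2.
R6 ← R6 − 5·R2.
R3 ← R3 / (136/25).
R1 ← R1 − 3/5·R3.
R2 ← R2 + 32/25·R3.
R4 ← R4 − 39/25·R3.
R5 ← R5 − 27/5·R3.
R6 ← R6 − 9/5·R3.
R4 ← R4 / (1067/136).
R1 ← R1 + 29/136·R4.
R2 ← R2 − 10/17·R4.
R3 ← R3 + 133/136·R4.
R5 ← R5 + 5157/136·R4.
R6 ← R6 + 1719/136·R4.
R5 ← R5 / (19416/1067).
R1 ← R1 + 262/1067·R5.
R2 ← R2 − 502/1067·R5.
R3 ← R3 − 1006/1067·R5.
R4 ← R4 − 427/1067·R5.
R6 ← R6 − 6472/1067·R5.
Row 6 reduces to 0 = -1/3, a contradiction. The system is inconsistent.

no solution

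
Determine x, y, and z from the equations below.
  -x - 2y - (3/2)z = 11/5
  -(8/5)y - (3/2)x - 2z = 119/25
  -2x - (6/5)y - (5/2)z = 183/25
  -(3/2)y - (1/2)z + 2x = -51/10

Row-reduce the augmented matrix:
R1 ← R1 / (-1).
R2 ← R2 + 3/2·R1.
R3 ← R3 + 2·R1.
R4 ← R4 − 2·R1.
R2 ← R2 / (7/5).
R1 ← R1 − 2·R2.
R3 ← R3 − 14/5·R2.
R4 ← R4 + 11/2·R2.
Swap R3 and R4.
R3 ← R3 / (-141/56).
R1 ← R1 − 8/7·R3.
R2 ← R2 − 5/28·R3.
R4 reduces to 0 = 0, so the extra equation is consistent.
Reading off the reduced rows gives x = -2, y = 7/5, z = -2.

x = -2, y = 7/5, z = -2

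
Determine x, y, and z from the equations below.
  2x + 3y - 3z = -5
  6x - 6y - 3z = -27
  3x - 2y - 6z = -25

x = -1, y = 2, z = 3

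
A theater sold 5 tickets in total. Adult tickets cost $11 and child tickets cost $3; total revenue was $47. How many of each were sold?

adult tickets: 4, child tickets: 1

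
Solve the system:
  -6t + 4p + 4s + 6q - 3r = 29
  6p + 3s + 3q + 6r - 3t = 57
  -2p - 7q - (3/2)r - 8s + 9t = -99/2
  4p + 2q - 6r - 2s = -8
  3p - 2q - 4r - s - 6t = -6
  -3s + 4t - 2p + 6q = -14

no solution

Row-reduce:
R1 ← R1 / (4).
R2 ← R2 − 6·R1.
R3 ← R3 + 2·R1.
R4 ← R4 − 4·R1.
R5 ← R5 − 3·R1.
R6 ← R6 + 2·R1.
R2 ← R2 / (-6).
R1 ← R1 − 3/2·R2.
R3 ← R3 + 4·R2.
R4 ← R4 + 4·R2.
R5 ← R5 + 13/2·R2.
R6 ← R6 − 9·R2.
R3 ← R3 / (-10).
R1 ← R1 − 15/8·R3.
R2 ← R2 + 7/4·R3.
R4 ← R4 + 10·R3.
R5 ← R5 + 105/8·R3.
R6 ← R6 − 57/4·R3.
Swap R4 and R5.
R4 ← R4 / (9/2).
R1 ← R1 + 1/2·R4.
R2 ← R2 − 6/5·R4.
R3 ← R3 − 2/5·R4.
R6 ← R6 + 56/5·R4.
Swap R5 and R6.
R5 ← R5 / (-2447/180).
R1 ← R1 + 29/36·R5.
R2 ← R2 − 89/60·R5.
R3 ← R3 − 67/90·R5.
R4 ← R4 + 85/36·R5.
Row 6 reduces to 0 = -2, a contradiction. The system is inconsistent.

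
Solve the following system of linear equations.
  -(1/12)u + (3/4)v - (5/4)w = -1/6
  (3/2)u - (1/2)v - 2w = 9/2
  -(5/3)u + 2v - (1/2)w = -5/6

Row-reduce:
R1 ← R1 / (-1/12).
R2 ← R2 − 3/2·R1.
R3 ← R3 + 5/3·R1.
R2 ← R2 / (13).
R1 ← R1 + 9·R2.
R3 ← R3 + 13·R2.
Row 3 reduces to 0 = 4, a contradiction. The system is inconsistent.

no solution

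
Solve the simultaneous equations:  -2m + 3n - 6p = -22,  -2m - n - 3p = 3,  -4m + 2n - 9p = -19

infinitely many solutions

Row-reduce:
R1 ← R1 / (-2).
R2 ← R2 + 2·R1.
R3 ← R3 + 4·R1.
R2 ← R2 / (-4).
R1 ← R1 + 3/2·R2.
R3 ← R3 + 4·R2.
Rank is 2 with 3 unknowns, leaving p free.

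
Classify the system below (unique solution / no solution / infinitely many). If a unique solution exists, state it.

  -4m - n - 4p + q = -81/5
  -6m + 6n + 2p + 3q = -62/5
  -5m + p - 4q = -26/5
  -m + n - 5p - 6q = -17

m = 8/5, n = -7/5, p = 14/5, q = 0

Row-reduce the augmented matrix:
R1 ← R1 / (-4).
R2 ← R2 + 6·R1.
R3 ← R3 + 5·R1.
R4 ← R4 + 1·R1.
R2 ← R2 / (15/2).
R1 ← R1 − 1/4·R2.
R3 ← R3 − 5/4·R2.
R4 ← R4 − 5/4·R2.
R3 ← R3 / (14/3).
R1 ← R1 − 11/15·R3.
R2 ← R2 − 16/15·R3.
R4 ← R4 + 16/3·R3.
R4 ← R4 / (-179/14).
R1 ← R1 − 79/140·R4.
R2 ← R2 − 51/35·R4.
R3 ← R3 + 33/28·R4.
Reading off the reduced rows gives m = 8/5, n = -7/5, p = 14/5, q = 0.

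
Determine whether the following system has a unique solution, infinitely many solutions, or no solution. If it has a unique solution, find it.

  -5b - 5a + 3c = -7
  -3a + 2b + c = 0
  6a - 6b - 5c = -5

Row-reduce the augmented matrix:
R1 ← R1 / (-5).
R2 ← R2 + 3·R1.
R3 ← R3 − 6·R1.
R2 ← R2 / (5).
R1 ← R1 − 1·R2.
R3 ← R3 + 12·R2.
R3 ← R3 / (-83/25).
R1 ← R1 + 11/25·R3.
R2 ← R2 + 4/25·R3.
Reading off the reduced rows gives a = 1, b = 1, c = 1.

a = 1, b = 1, c = 1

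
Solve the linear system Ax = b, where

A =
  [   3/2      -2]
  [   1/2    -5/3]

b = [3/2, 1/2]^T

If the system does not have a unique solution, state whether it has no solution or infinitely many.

Row-reduce the augmented matrix:
R1 ← R1 / (3/2).
R2 ← R2 − 1/2·R1.
R2 ← R2 / (-1).
R1 ← R1 + 4/3·R2.
Reading off the reduced rows gives x_1 = 1, x_2 = 0.

x_1 = 1, x_2 = 0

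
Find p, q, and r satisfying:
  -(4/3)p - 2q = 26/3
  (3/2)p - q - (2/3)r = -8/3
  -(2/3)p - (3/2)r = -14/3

p = -2, q = -3, r = 4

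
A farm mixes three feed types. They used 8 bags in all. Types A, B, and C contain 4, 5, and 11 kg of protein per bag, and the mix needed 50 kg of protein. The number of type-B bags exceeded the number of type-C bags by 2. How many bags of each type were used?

Let a = type-A bags, b = type-B bags, c = type-C bags.
  b + c + a = 8
  4a + 5b + 11c = 50
  b - c = 2
Row-reduce the augmented matrix:
R2 ← R2 − 4·R1.
R1 ← R1 − 1·R2.
R3 ← R3 − 1·R2.
R3 ← R3 / (-8).
R1 ← R1 + 6·R3.
R2 ← R2 − 7·R3.
Reading off the reduced rows gives a = 2, b = 4, c = 2.

type-A bags: 2, type-B bags: 4, type-C bags: 2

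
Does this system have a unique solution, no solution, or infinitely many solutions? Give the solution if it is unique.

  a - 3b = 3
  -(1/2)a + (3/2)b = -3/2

infinitely many solutions

Row-reduce:
R2 ← R2 + 1/2·R1.
Rank is 1 with 2 unknowns, leaving b free.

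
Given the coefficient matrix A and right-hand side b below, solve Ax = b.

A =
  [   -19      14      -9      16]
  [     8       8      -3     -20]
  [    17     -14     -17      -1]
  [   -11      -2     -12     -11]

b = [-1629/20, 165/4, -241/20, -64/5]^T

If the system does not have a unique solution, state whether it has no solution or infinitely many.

x_1 = 1, x_2 = -1/2, x_3 = 9/4, x_4 = -11/5

Row-reduce the augmented matrix:
R1 ← R1 / (-19).
R2 ← R2 − 8·R1.
R3 ← R3 − 17·R1.
R4 ← R4 + 11·R1.
R2 ← R2 / (264/19).
R1 ← R1 + 14/19·R2.
R3 ← R3 + 28/19·R2.
R4 ← R4 + 192/19·R2.
R3 ← R3 / (-567/22).
R1 ← R1 − 5/44·R3.
R2 ← R2 + 43/88·R3.
R4 ← R4 + 129/11·R3.
R4 ← R4 / (-6677/189).
R1 ← R1 + 1693/1134·R4.
R2 ← R2 + 2677/2268·R4.
R3 ← R3 + 262/567·R4.
Reading off the reduced rows gives x_1 = 1, x_2 = -1/2, x_3 = 9/4, x_4 = -11/5.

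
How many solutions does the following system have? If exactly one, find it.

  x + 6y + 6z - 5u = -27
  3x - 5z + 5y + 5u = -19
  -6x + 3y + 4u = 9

Row-reduce:
R2 ← R2 − 3·R1.
R3 ← R3 + 6·R1.
R2 ← R2 / (-13).
R1 ← R1 − 6·R2.
R3 ← R3 − 39·R2.
R3 ← R3 / (-33).
R1 ← R1 + 60/13·R3.
R2 ← R2 − 23/13·R3.
Rank is 3 with 4 unknowns, leaving u free.

infinitely many solutions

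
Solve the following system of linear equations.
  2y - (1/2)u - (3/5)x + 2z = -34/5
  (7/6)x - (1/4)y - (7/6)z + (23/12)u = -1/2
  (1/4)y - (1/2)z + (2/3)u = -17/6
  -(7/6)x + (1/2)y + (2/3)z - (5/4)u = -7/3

Row-reduce:
R1 ← R1 / (-3/5).
R2 ← R2 − 7/6·R1.
R4 ← R4 + 7/6·R1.
R2 ← R2 / (131/36).
R1 ← R1 + 10/3·R2.
R3 ← R3 − 1/4·R2.
R4 ← R4 + 61/18·R2.
R3 ← R3 / (-90/131).
R1 ← R1 + 110/131·R3.
R2 ← R2 − 98/131·R3.
R4 ← R4 + 90/131·R3.
Rank is 3 with 4 unknowns, leaving u free.

infinitely many solutions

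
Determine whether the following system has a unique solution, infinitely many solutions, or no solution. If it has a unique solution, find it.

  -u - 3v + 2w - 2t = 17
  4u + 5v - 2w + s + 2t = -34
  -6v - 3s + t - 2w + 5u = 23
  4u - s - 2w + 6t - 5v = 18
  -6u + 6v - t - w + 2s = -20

Row-reduce the augmented matrix:
R1 ← R1 / (-1).
R2 ← R2 − 4·R1.
R3 ← R3 − 5·R1.
R4 ← R4 − 4·R1.
R5 ← R5 + 6·R1.
R2 ← R2 / (-7).
R1 ← R1 − 3·R2.
R3 ← R3 + 21·R2.
R4 ← R4 + 17·R2.
R5 ← R5 − 24·R2.
R3 ← R3 / (-10).
R1 ← R1 − 4/7·R3.
R2 ← R2 + 6/7·R3.
R4 ← R4 + 60/7·R3.
R5 ← R5 − 53/7·R3.
R4 ← R4 / (12/7).
R1 ← R1 − 3/35·R4.
R2 ← R2 − 13/35·R4.
R3 ← R3 − 3/5·R4.
R5 ← R5 − 31/35·R4.
R5 ← R5 / (-79/15).
R1 ← R1 + 3/10·R5.
R2 ← R2 + 29/30·R5.
R3 ← R3 + 13/5·R5.
R4 ← R4 − 17/6·R5.
Reading off the reduced rows gives u = -2, v = -5, w = 0, s = -1, t = 0.

u = -2, v = -5, w = 0, s = -1, t = 0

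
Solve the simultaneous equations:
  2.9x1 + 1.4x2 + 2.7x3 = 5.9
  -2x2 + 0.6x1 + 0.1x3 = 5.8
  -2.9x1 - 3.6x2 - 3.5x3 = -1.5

Row-reduce the augmented matrix:
R1 ← R1 / (29/10).
R2 ← R2 − 3/5·R1.
R3 ← R3 + 29/10·R1.
R2 ← R2 / (-332/145).
R1 ← R1 − 14/29·R2.
R3 ← R3 + 11/5·R2.
R3 ← R3 / (-1193/3320).
R1 ← R1 − 277/332·R3.
R2 ← R2 − 133/664·R3.
Reading off the reduced rows gives x1 = 3, x2 = -2, x3 = 0.

x1 = 3, x2 = -2, x3 = 0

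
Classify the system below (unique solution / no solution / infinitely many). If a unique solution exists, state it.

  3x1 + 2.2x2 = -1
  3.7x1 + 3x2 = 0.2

x1 = -4, x2 = 5

Row-reduce the augmented matrix:
R1 ← R1 / (3).
R2 ← R2 − 37/10·R1.
R2 ← R2 / (43/150).
R1 ← R1 − 11/15·R2.
Reading off the reduced rows gives x1 = -4, x2 = 5.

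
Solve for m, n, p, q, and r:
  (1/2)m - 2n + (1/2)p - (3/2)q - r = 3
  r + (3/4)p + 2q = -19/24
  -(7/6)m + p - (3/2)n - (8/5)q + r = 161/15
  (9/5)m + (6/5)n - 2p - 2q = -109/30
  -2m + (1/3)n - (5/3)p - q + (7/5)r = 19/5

Row-reduce the augmented matrix:
R1 ← R1 / (1/2).
R3 ← R3 + 7/6·R1.
R4 ← R4 − 9/5·R1.
R5 ← R5 + 2·R1.
Swap R2 and R3.
R2 ← R2 / (-37/6).
R1 ← R1 + 4·R2.
R4 ← R4 − 42/5·R2.
R5 ← R5 + 23/3·R2.
R3 ← R3 / (3/4).
R1 ← R1 + 15/37·R3.
R2 ← R2 + 13/37·R3.
R4 ← R4 + 157/185·R3.
R5 ← R5 + 262/111·R3.
R4 ← R4 / (-3563/2775).
R1 ← R1 − 257/185·R4.
R2 ← R2 − 979/555·R4.
R3 ← R3 − 8/3·R4.
R5 ← R5 − 9382/1665·R4.
R5 ← R5 / (801623/53445).
R1 ← R1 − 9120/3563·R5.
R2 ← R2 − 16710/3563·R5.
R3 ← R3 − 26324/3563·R5.
R4 ← R4 + 8090/3563·R5.
Reading off the reduced rows gives m = -3/2, n = -1/2, p = 5/2, q = -7/3, r = 2.

m = -3/2, n = -1/2, p = 5/2, q = -7/3, r = 2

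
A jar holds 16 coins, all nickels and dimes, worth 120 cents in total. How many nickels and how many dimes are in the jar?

Let n = nickels, d = dimes.
  d + n = 16
  5n + 10d = 120
From equation 1: n = 16 − d.
Substitute into equation 2 and solve: d = 8.
Then n = 8.

nickels: 8, dimes: 8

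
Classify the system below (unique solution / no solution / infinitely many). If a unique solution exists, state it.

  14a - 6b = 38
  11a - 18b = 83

Row-reduce the augmented matrix:
R1 ← R1 / (14).
R2 ← R2 − 11·R1.
R2 ← R2 / (-93/7).
R1 ← R1 + 3/7·R2.
Reading off the reduced rows gives a = 1, b = -4.

a = 1, b = -4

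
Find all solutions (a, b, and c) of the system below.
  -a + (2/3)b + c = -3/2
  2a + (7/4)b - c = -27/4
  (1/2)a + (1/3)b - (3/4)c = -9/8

a = -1, b = -3, c = -1/2

Row-reduce the augmented matrix:
R1 ← R1 / (-1).
R2 ← R2 − 2·R1.
R3 ← R3 − 1/2·R1.
R2 ← R2 / (37/12).
R1 ← R1 + 2/3·R2.
R3 ← R3 − 2/3·R2.
R3 ← R3 / (-69/148).
R1 ← R1 + 29/37·R3.
R2 ← R2 − 12/37·R3.
Reading off the reduced rows gives a = -1, b = -3, c = -1/2.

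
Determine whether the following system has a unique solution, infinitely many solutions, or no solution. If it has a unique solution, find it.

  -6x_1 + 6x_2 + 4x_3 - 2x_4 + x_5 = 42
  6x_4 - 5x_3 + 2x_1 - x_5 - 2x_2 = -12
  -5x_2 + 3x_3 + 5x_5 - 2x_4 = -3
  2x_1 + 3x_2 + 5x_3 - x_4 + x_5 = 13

Row-reduce:
R1 ← R1 / (-6).
R2 ← R2 − 2·R1.
R4 ← R4 − 2·R1.
Swap R2 and R3.
R2 ← R2 / (-5).
R1 ← R1 + 1·R2.
R4 ← R4 − 5·R2.
R3 ← R3 / (-11/3).
R1 ← R1 + 19/15·R3.
R2 ← R2 + 3/5·R3.
R4 ← R4 − 28/3·R3.
R4 ← R4 / (109/11).
R1 ← R1 + 61/55·R4.
R2 ← R2 + 26/55·R4.
R3 ← R3 + 16/11·R4.
Rank is 4 with 5 unknowns, leaving x_5 free.

infinitely many solutions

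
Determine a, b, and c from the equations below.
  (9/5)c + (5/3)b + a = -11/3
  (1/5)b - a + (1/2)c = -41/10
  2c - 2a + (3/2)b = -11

a = 2, b = 2, c = -5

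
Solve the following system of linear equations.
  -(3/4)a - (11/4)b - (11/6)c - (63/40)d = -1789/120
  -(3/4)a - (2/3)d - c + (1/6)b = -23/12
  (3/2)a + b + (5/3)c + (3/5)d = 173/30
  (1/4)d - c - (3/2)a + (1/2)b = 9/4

Row-reduce:
R1 ← R1 / (-3/4).
R2 ← R2 + 3/4·R1.
R3 ← R3 − 3/2·R1.
R4 ← R4 + 3/2·R1.
R2 ← R2 / (35/12).
R1 ← R1 − 11/3·R2.
R3 ← R3 + 9/2·R2.
R4 ← R4 − 6·R2.
R3 ← R3 / (-5/7).
R1 ← R1 − 88/63·R3.
R2 ← R2 − 2/7·R3.
R4 ← R4 − 20/21·R3.
Rank is 3 with 4 unknowns, leaving d free.

infinitely many solutions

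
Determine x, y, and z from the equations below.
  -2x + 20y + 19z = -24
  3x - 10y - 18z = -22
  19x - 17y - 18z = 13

Row-reduce the augmented matrix:
R1 ← R1 / (-2).
R2 ← R2 − 3·R1.
R3 ← R3 − 19·R1.
R2 ← R2 / (20).
R1 ← R1 + 10·R2.
R3 ← R3 − 173·R2.
R3 ← R3 / (2867/40).
R1 ← R1 + 17/4·R3.
R2 ← R2 − 21/40·R3.
Reading off the reduced rows gives x = 0, y = -5, z = 4.

x = 0, y = -5, z = 4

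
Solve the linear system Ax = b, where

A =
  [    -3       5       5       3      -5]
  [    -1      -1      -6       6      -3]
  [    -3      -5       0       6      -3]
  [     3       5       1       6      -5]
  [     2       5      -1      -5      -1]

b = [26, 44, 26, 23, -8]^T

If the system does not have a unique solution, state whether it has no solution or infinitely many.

x_1 = -4, x_2 = 2, x_3 = -3, x_4 = 3, x_5 = -2

Row-reduce the augmented matrix:
R1 ← R1 / (-3).
R2 ← R2 + 1·R1.
R3 ← R3 + 3·R1.
R4 ← R4 − 3·R1.
R5 ← R5 − 2·R1.
R2 ← R2 / (-8/3).
R1 ← R1 + 5/3·R2.
R3 ← R3 + 10·R2.
R4 ← R4 − 10·R2.
R5 ← R5 − 25/3·R2.
R3 ← R3 / (95/4).
R1 ← R1 − 25/8·R3.
R2 ← R2 − 23/8·R3.
R4 ← R4 + 91/4·R3.
R5 ← R5 + 173/8·R3.
R4 ← R4 / (1203/95).
R1 ← R1 + 39/19·R4.
R2 ← R2 − 3/95·R4.
R3 ← R3 + 63/95·R4.
R5 ← R5 + 163/95·R4.
R5 ← R5 / (-3910/1203).
R1 ← R1 − 94/401·R5.
R2 ← R2 + 131/401·R5.
R3 ← R3 + 56/401·R5.
R4 ← R4 + 788/1203·R5.
Reading off the reduced rows gives x_1 = -4, x_2 = 2, x_3 = -3, x_4 = 3, x_5 = -2.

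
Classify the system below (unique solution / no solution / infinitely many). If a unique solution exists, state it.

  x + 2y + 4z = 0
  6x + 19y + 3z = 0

Row-reduce:
R2 ← R2 − 6·R1.
R2 ← R2 / (7).
R1 ← R1 − 2·R2.
Rank is 2 with 3 unknowns, leaving z free.

infinitely many solutions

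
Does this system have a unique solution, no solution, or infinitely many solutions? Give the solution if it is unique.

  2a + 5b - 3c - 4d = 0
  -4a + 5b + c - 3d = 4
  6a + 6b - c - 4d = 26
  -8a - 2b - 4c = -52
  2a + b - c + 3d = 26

Row-reduce the augmented matrix:
R1 ← R1 / (2).
R2 ← R2 + 4·R1.
R3 ← R3 − 6·R1.
R4 ← R4 + 8·R1.
R5 ← R5 − 2·R1.
R2 ← R2 / (15).
R1 ← R1 − 5/2·R2.
R3 ← R3 + 9·R2.
R4 ← R4 − 18·R2.
R5 ← R5 + 4·R2.
R3 ← R3 / (5).
R1 ← R1 + 2/3·R3.
R2 ← R2 + 1/3·R3.
R4 ← R4 + 10·R3.
R5 ← R5 − 2/3·R3.
Swap R4 and R5.
R4 ← R4 / (97/25).
R1 ← R1 − 1/50·R4.
R2 ← R2 + 16/25·R4.
R3 ← R3 − 7/25·R4.
R5 reduces to 0 = 0, so the extra equation is consistent.
Reading off the reduced rows gives a = 3, b = 6, c = 4, d = 6.

a = 3, b = 6, c = 4, d = 6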